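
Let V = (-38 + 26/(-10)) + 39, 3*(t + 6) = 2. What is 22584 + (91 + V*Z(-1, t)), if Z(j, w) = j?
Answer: 113383/5 ≈ 22677.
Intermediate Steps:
t = -16/3 (t = -6 + (1/3)*2 = -6 + 2/3 = -16/3 ≈ -5.3333)
V = -8/5 (V = (-38 + 26*(-1/10)) + 39 = (-38 - 13/5) + 39 = -203/5 + 39 = -8/5 ≈ -1.6000)
22584 + (91 + V*Z(-1, t)) = 22584 + (91 - 8/5*(-1)) = 22584 + (91 + 8/5) = 22584 + 463/5 = 113383/5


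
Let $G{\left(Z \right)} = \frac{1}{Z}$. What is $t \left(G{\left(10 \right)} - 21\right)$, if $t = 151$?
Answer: $- \frac{31559}{10} \approx -3155.9$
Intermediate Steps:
$t \left(G{\left(10 \right)} - 21\right) = 151 \left(\frac{1}{10} - 21\right) = 151 \left(- \frac{209}{10}\right) = - \frac{31559}{10}$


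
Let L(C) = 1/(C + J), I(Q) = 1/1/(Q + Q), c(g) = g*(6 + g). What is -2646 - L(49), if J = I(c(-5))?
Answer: -103195/39 ≈ -2646.0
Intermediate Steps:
I(Q) = 2*Q (I(Q) = 1/1/(2*Q) = 1/(1/(2*Q)) = 1*(2*Q) = 2*Q)
J = -10 (J = 2*(-5*(6 - 5)) = 2*(-5*1) = 2*(-5) = -10)
L(C) = 1/(-10 + C) (L(C) = 1/(C - 10) = 1/(-10 + C))
-2646 - L(49) = -2646 - 1/(-10 + 49) = -2646 - 1/39 = -103195/39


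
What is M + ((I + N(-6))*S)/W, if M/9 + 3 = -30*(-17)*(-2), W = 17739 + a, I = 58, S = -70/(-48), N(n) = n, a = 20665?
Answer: -2121513313/230424 ≈ -9207.0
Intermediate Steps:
S = 35/24 (S = -70*(-1/48) = 35/24 ≈ 1.4583)
W = 38404 (W = 17739 + 20665 = 38404)
M = -9207 (M = -27 + 9*(-30*(-17)*(-2)) = -27 + 9*(510*(-2)) = -27 + 9*(-1020) = -27 - 9180 = -9207)
M + ((I + N(-6))*S)/W = -9207 + ((58 - 6)*(35/24))/38404 = -9207 + (52*(35/24))*(1/38404) = -9207 + (455/6)*(1/38404) = -9207 + 455/230424 = -2121513313/230424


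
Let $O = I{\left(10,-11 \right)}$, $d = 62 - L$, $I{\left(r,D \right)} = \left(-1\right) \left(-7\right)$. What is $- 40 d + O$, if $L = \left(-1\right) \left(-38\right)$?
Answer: $-953$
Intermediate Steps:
$L = 38$
$I{\left(r,D \right)} = 7$
$d = 24$ ($d = 62 - 38 = 24$)
$O = 7$
$- 40 d + O = \left(-40\right) 24 + 7 = -960 + 7 = -953$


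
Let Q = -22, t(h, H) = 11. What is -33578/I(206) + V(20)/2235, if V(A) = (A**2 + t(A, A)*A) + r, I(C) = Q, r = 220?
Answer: 2502177/1639 ≈ 1526.6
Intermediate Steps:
I(C) = -22
V(A) = 220 + A**2 + 11*A (V(A) = (A**2 + 11*A) + 220 = 220 + A**2 + 11*A)
-33578/I(206) + V(20)/2235 = -33578/(-22) + (220 + 20**2 + 11*20)/2235 = -33578*(-1/22) + (220 + 400 + 220)*(1/2235) = 16789/11 + 840*(1/2235) = 16789/11 + 56/149 = 2502177/1639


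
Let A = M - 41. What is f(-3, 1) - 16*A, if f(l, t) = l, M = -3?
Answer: 701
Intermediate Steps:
A = -44 (A = -3 - 41 = -44)
f(-3, 1) - 16*A = -3 - 16*(-44) = -3 + 704 = 701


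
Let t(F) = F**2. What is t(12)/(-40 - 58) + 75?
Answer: 3603/49 ≈ 73.531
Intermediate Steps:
t(12)/(-40 - 58) + 75 = 12**2/(-40 - 58) + 75 = 144/(-98) + 75 = -1/98*144 + 75 = -72/49 + 75 = 3603/49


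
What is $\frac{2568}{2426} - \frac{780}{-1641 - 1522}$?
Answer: $\frac{5007432}{3836719} \approx 1.3051$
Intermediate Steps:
$\frac{2568}{2426} - \frac{780}{-1641 - 1522} = 2568 \cdot \frac{1}{2426} - \frac{780}{-1641 - 1522} = \frac{1284}{1213} - \frac{780}{-3163} = \frac{1284}{1213} - - \frac{780}{3163} = \frac{1284}{1213} + \frac{780}{3163} = \frac{5007432}{3836719}$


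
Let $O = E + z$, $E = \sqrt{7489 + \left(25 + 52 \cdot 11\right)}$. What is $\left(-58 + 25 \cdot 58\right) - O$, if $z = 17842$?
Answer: $-16450 - \sqrt{8086} \approx -16540.0$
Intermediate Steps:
$E = \sqrt{8086}$ ($E = \sqrt{7489 + \left(25 + 572\right)} = \sqrt{7489 + 597} = \sqrt{8086} \approx 89.922$)
$O = 17842 + \sqrt{8086}$ ($O = \sqrt{8086} + 17842 = 17842 + \sqrt{8086} \approx 17932.0$)
$\left(-58 + 25 \cdot 58\right) - O = \left(-58 + 25 \cdot 58\right) - \left(17842 + \sqrt{8086}\right) = \left(-58 + 1450\right) - \left(17842 + \sqrt{8086}\right) = 1392 - \left(17842 + \sqrt{8086}\right) = -16450 - \sqrt{8086}$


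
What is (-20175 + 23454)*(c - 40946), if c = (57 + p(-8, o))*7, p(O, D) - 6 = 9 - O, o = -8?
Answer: -132425694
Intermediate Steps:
p(O, D) = 15 - O (p(O, D) = 6 + (9 - O) = 15 - O)
c = 560 (c = (57 + (15 - 1*(-8)))*7 = (57 + (15 + 8))*7 = (57 + 23)*7 = 80*7 = 560)
(-20175 + 23454)*(c - 40946) = (-20175 + 23454)*(560 - 40946) = 3279*(-40386) = -132425694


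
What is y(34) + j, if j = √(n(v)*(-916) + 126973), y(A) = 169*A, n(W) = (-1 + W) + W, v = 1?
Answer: 5746 + √126057 ≈ 6101.0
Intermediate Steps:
n(W) = -1 + 2*W
j = √126057 (j = √((-1 + 2*1)*(-916) + 126973) = √((-1 + 2)*(-916) + 126973) = √(1*(-916) + 126973) = √(-916 + 126973) = √126057 ≈ 355.04)
y(34) + j = 169*34 + √126057 = 5746 + √126057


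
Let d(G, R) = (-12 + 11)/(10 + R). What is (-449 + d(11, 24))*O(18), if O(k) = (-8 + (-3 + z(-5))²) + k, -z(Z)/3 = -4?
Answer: -1389297/34 ≈ -40862.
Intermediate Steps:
z(Z) = 12 (z(Z) = -3*(-4) = 12)
O(k) = 73 + k (O(k) = (-8 + (-3 + 12)²) + k = (-8 + 9²) + k = (-8 + 81) + k = 73 + k)
d(G, R) = -1/(10 + R)
(-449 + d(11, 24))*O(18) = (-449 - 1/(10 + 24))*(73 + 18) = (-449 - 1/34)*91 = -15267/34*91 = -1389297/34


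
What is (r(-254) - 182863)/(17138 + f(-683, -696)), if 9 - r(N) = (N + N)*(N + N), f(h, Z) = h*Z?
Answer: -220459/246253 ≈ -0.89525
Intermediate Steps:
f(h, Z) = Z*h
r(N) = 9 - 4*N² (r(N) = 9 - (N + N)*(N + N) = 9 - 2*N*2*N = 9 - 4*N²)
(r(-254) - 182863)/(17138 + f(-683, -696)) = ((9 - 4*(-254)²) - 182863)/(17138 - 696*(-683)) = ((9 - 4*64516) - 182863)/(17138 + 475368) = ((9 - 258064) - 182863)/492506 = (-258055 - 182863)*(1/492506) = -440918*1/492506 = -220459/246253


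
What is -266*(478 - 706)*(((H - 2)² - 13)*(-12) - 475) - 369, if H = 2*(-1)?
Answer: -30991497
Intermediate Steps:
H = -2
-266*(478 - 706)*(((H - 2)² - 13)*(-12) - 475) - 369 = -266*(478 - 706)*(((-2 - 2)² - 13)*(-12) - 475) - 369 = -(-60648)*(((-4)² - 13)*(-12) - 475) - 369 = -(-60648)*((16 - 13)*(-12) - 475) - 369 = -(-60648)*(3*(-12) - 475) - 369 = -(-60648)*(-36 - 475) - 369 = -(-60648)*(-511) - 369 = -266*116508 - 369 = -30991128 - 369 = -30991497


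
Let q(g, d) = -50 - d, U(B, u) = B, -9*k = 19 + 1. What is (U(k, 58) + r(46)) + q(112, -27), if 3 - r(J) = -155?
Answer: 1195/9 ≈ 132.78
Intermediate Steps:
k = -20/9 (k = -(19 + 1)/9 = -⅑*20 = -20/9 ≈ -2.2222)
r(J) = 158 (r(J) = 3 - 1*(-155) = 3 + 155 = 158)
(U(k, 58) + r(46)) + q(112, -27) = (-20/9 + 158) + (-50 - 1*(-27)) = 1402/9 + (-50 + 27) = 1402/9 - 23 = 1195/9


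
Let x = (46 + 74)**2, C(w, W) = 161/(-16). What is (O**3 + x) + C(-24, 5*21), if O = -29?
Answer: -159985/16 ≈ -9999.1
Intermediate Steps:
C(w, W) = -161/16 (C(w, W) = 161*(-1/16) = -161/16)
x = 14400 (x = 120**2 = 14400)
(O**3 + x) + C(-24, 5*21) = ((-29)**3 + 14400) - 161/16 = (-24389 + 14400) - 161/16 = -9989 - 161/16 = -159985/16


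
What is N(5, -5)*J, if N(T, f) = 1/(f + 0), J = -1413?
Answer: 1413/5 ≈ 282.60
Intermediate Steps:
N(T, f) = 1/f
N(5, -5)*J = -1413/(-5) = -⅕*(-1413) = 1413/5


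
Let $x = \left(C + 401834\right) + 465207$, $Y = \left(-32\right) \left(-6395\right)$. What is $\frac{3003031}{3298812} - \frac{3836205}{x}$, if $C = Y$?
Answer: $- \frac{3145542607783}{1178424714324} \approx -2.6693$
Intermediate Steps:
$Y = 204640$
$C = 204640$
$x = 1071681$ ($x = \left(204640 + 401834\right) + 465207 = 606474 + 465207 = 1071681$)
$\frac{3003031}{3298812} - \frac{3836205}{x} = \frac{3003031}{3298812} - \frac{3836205}{1071681} = 3003031 \cdot \frac{1}{3298812} - \frac{1278735}{357227} = \frac{3003031}{3298812} - \frac{1278735}{357227} = - \frac{3145542607783}{1178424714324}$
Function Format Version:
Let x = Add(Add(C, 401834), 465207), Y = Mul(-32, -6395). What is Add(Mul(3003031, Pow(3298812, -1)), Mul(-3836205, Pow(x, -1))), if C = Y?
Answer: Rational(-3145542607783, 1178424714324) ≈ -2.6693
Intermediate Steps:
Y = 204640
C = 204640
x = 1071681 (x = Add(Add(204640, 401834), 465207) = Add(606474, 465207) = 1071681)
Add(Mul(3003031, Pow(3298812, -1)), Mul(-3836205, Pow(x, -1))) = Add(Mul(3003031, Pow(3298812, -1)), Mul(-3836205, Pow(1071681, -1))) = Add(Mul(3003031, Rational(1, 3298812)), Mul(-3836205, Rational(1, 1071681))) = Add(Rational(3003031, 3298812), Rational(-1278735, 357227)) = Rational(-3145542607783, 1178424714324)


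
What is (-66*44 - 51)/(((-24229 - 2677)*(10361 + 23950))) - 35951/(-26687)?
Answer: 11063009006517/8212228306414 ≈ 1.3471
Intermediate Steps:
(-66*44 - 51)/(((-24229 - 2677)*(10361 + 23950))) - 35951/(-26687) = (-2904 - 51)/((-26906*34311)) - 35951*(-1/26687) = -2955/(-923171766) + 35951/26687 = -2955*(-1/923171766) + 35951/26687 = 985/307723922 + 35951/26687 = 11063009006517/8212228306414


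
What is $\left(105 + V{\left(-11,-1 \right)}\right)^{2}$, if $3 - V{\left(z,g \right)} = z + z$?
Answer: $16900$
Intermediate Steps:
$V{\left(z,g \right)} = 3 - 2 z$ ($V{\left(z,g \right)} = 3 - \left(z + z\right) = 3 - 2 z$)
$\left(105 + V{\left(-11,-1 \right)}\right)^{2} = \left(105 + \left(3 - -22\right)\right)^{2} = \left(105 + \left(3 + 22\right)\right)^{2} = \left(105 + 25\right)^{2} = 130^{2} = 16900$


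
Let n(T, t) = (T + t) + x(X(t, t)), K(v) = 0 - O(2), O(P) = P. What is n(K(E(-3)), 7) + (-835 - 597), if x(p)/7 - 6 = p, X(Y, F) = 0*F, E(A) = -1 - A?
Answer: -1385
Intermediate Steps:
X(Y, F) = 0
x(p) = 42 + 7*p
K(v) = -2 (K(v) = 0 - 1*2 = 0 - 2 = -2)
n(T, t) = 42 + T + t (n(T, t) = (T + t) + (42 + 7*0) = (T + t) + (42 + 0) = (T + t) + 42 = 42 + T + t)
n(K(E(-3)), 7) + (-835 - 597) = (42 - 2 + 7) + (-835 - 597) = 47 - 1432 = -1385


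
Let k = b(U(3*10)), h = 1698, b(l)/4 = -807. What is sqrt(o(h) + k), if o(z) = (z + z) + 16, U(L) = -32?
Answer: 2*sqrt(46) ≈ 13.565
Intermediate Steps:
b(l) = -3228 (b(l) = 4*(-807) = -3228)
k = -3228
o(z) = 16 + 2*z (o(z) = 2*z + 16 = 16 + 2*z)
sqrt(o(h) + k) = sqrt((16 + 2*1698) - 3228) = sqrt((16 + 3396) - 3228) = sqrt(3412 - 3228) = sqrt(184) = 2*sqrt(46)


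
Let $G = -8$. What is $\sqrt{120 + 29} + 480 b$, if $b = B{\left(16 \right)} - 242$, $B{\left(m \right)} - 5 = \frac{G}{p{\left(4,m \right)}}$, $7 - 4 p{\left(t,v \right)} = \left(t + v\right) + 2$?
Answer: $-112736 + \sqrt{149} \approx -1.1272 \cdot 10^{5}$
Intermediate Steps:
$p{\left(t,v \right)} = \frac{5}{4} - \frac{t}{4} - \frac{v}{4}$ ($p{\left(t,v \right)} = \frac{7}{4} - \frac{\left(t + v\right) + 2}{4} = \frac{7}{4} - \frac{2 + t + v}{4} = \frac{7}{4} - \left(\frac{1}{2} + \frac{t}{4} + \frac{v}{4}\right) = \frac{5}{4} - \frac{t}{4} - \frac{v}{4}$)
$B{\left(m \right)} = 5 - \frac{8}{\frac{1}{4} - \frac{m}{4}}$ ($B{\left(m \right)} = 5 - \frac{8}{\frac{5}{4} - 1 - \frac{m}{4}} = 5 - \frac{8}{\frac{1}{4} - \frac{m}{4}}$)
$b = - \frac{3523}{15}$ ($b = \frac{27 + 5 \cdot 16}{-1 + 16} - 242 = \frac{27 + 80}{15} - 242 = \frac{1}{15} \cdot 107 - 242 = \frac{107}{15} - 242 = - \frac{3523}{15} \approx -234.87$)
$\sqrt{120 + 29} + 480 b = \sqrt{120 + 29} + 480 \left(- \frac{3523}{15}\right) = \sqrt{149} - 112736 = -112736 + \sqrt{149}$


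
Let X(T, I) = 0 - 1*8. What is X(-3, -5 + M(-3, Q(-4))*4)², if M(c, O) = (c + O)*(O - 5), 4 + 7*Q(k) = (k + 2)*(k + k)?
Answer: 64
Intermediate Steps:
Q(k) = -4/7 + 2*k*(2 + k)/7 (Q(k) = -4/7 + ((k + 2)*(k + k))/7 = -4/7 + ((2 + k)*(2*k))/7 = -4/7 + (2*k*(2 + k))/7 = -4/7 + 2*k*(2 + k)/7)
M(c, O) = (-5 + O)*(O + c) (M(c, O) = (O + c)*(-5 + O) = (-5 + O)*(O + c))
X(T, I) = -8 (X(T, I) = 0 - 8 = -8)
X(-3, -5 + M(-3, Q(-4))*4)² = (-8)² = 64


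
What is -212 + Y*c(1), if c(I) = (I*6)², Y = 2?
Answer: -140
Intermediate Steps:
c(I) = 36*I² (c(I) = (6*I)² = 36*I²)
-212 + Y*c(1) = -212 + 2*(36*1²) = -212 + 2*(36*1) = -212 + 2*36 = -212 + 72 = -140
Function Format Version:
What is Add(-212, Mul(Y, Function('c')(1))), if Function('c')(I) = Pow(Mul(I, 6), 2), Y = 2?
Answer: -140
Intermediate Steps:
Function('c')(I) = Mul(36, Pow(I, 2)) (Function('c')(I) = Pow(Mul(6, I), 2) = Mul(36, Pow(I, 2)))
Add(-212, Mul(Y, Function('c')(1))) = Add(-212, Mul(2, Mul(36, Pow(1, 2)))) = Add(-212, Mul(2, Mul(36, 1))) = Add(-212, Mul(2, 36)) = Add(-212, 72) = -140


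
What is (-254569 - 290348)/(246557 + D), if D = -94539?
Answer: -544917/152018 ≈ -3.5846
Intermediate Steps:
(-254569 - 290348)/(246557 + D) = (-254569 - 290348)/(246557 - 94539) = -544917/152018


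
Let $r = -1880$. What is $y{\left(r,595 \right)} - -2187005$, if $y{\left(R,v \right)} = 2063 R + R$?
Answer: $-1693315$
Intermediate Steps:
$y{\left(R,v \right)} = 2064 R$
$y{\left(r,595 \right)} - -2187005 = 2064 \left(-1880\right) - -2187005 = -3880320 + 2187005 = -1693315$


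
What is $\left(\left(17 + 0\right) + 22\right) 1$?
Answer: $39$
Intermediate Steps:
$\left(\left(17 + 0\right) + 22\right) 1 = \left(17 + 22\right) 1 = 39 \cdot 1 = 39$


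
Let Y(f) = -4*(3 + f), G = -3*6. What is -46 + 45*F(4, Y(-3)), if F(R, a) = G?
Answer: -856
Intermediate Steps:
G = -18
Y(f) = -12 - 4*f
F(R, a) = -18
-46 + 45*F(4, Y(-3)) = -46 + 45*(-18) = -46 - 810 = -856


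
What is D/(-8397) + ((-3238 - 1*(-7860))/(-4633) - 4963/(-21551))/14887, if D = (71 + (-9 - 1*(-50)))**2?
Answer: -18646097264915195/12481335828261837 ≈ -1.4939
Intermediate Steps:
D = 12544 (D = (71 + (-9 + 50))**2 = (71 + 41)**2 = 112**2 = 12544)
D/(-8397) + ((-3238 - 1*(-7860))/(-4633) - 4963/(-21551))/14887 = 12544/(-8397) + ((-3238 - 1*(-7860))/(-4633) - 4963/(-21551))/14887 = 12544*(-1/8397) + ((-3238 + 7860)*(-1/4633) - 4963*(-1/21551))*(1/14887) = -12544/8397 + (4622*(-1/4633) + 4963/21551)*(1/14887) = -12544/8397 + (-4622/4633 + 4963/21551)*(1/14887) = -12544/8397 - 76615143/99845783*1/14887 = -12544/8397 - 76615143/1486404171521 = -18646097264915195/12481335828261837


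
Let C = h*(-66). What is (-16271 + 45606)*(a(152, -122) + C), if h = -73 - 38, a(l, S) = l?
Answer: 219367130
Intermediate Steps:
h = -111
C = 7326 (C = -111*(-66) = 7326)
(-16271 + 45606)*(a(152, -122) + C) = (-16271 + 45606)*(152 + 7326) = 29335*7478 = 219367130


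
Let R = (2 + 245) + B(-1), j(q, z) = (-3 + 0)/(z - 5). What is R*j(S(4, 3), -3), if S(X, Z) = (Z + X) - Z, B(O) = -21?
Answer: 339/4 ≈ 84.750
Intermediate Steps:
S(X, Z) = X (S(X, Z) = (X + Z) - Z = X)
j(q, z) = -3/(-5 + z)
R = 226 (R = (2 + 245) - 21 = 247 - 21 = 226)
R*j(S(4, 3), -3) = 226*(-3/(-5 - 3)) = 226*(-3/(-8)) = 226*(-3*(-⅛)) = 226*(3/8) = 339/4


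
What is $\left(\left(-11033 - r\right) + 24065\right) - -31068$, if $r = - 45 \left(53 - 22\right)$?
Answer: $45495$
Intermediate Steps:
$r = -1395$ ($r = \left(-45\right) 31 = -1395$)
$\left(\left(-11033 - r\right) + 24065\right) - -31068 = \left(\left(-11033 - -1395\right) + 24065\right) - -31068 = \left(\left(-11033 + 1395\right) + 24065\right) + 31068 = \left(-9638 + 24065\right) + 31068 = 14427 + 31068 = 45495$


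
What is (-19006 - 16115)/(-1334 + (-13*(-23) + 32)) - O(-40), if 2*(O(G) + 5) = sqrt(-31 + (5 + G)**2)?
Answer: 40136/1003 - sqrt(1194)/2 ≈ 22.739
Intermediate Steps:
O(G) = -5 + sqrt(-31 + (5 + G)**2)/2
(-19006 - 16115)/(-1334 + (-13*(-23) + 32)) - O(-40) = (-19006 - 16115)/(-1334 + (-13*(-23) + 32)) - (-5 + sqrt(-31 + (5 - 40)**2)/2) = -35121/(-1334 + (299 + 32)) - (-5 + sqrt(-31 + (-35)**2)/2) = -35121/(-1334 + 331) - (-5 + sqrt(-31 + 1225)/2) = -35121/(-1003) - (-5 + sqrt(1194)/2) = -35121*(-1/1003) + (5 - sqrt(1194)/2) = 35121/1003 + (5 - sqrt(1194)/2) = 40136/1003 - sqrt(1194)/2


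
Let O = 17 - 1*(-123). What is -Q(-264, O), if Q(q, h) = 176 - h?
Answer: -36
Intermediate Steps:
O = 140 (O = 17 + 123 = 140)
-Q(-264, O) = -(176 - 1*140) = -(176 - 140) = -1*36 = -36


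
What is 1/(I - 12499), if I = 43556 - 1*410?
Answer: 1/30647 ≈ 3.2630e-5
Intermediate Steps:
I = 43146 (I = 43556 - 410 = 43146)
1/(I - 12499) = 1/(43146 - 12499) = 1/30647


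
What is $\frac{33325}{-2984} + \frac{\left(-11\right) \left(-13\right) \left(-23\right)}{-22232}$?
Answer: $- \frac{45691689}{4146268} \approx -11.02$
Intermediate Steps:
$\frac{33325}{-2984} + \frac{\left(-11\right) \left(-13\right) \left(-23\right)}{-22232} = 33325 \left(- \frac{1}{2984}\right) + 143 \left(-23\right) \left(- \frac{1}{22232}\right) = - \frac{33325}{2984} - - \frac{3289}{22232} = - \frac{33325}{2984} + \frac{3289}{22232} = - \frac{45691689}{4146268}$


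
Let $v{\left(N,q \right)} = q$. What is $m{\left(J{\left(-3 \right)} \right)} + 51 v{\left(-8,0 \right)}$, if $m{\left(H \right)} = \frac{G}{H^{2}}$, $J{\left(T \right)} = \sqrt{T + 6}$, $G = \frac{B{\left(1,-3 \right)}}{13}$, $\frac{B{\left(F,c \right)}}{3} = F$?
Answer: $\frac{1}{13} \approx 0.076923$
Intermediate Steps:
$B{\left(F,c \right)} = 3 F$
$G = \frac{3}{13}$ ($G = \frac{3 \cdot 1}{13} = 3 \cdot \frac{1}{13} = \frac{3}{13} \approx 0.23077$)
$J{\left(T \right)} = \sqrt{6 + T}$
$m{\left(H \right)} = \frac{3}{13 H^{2}}$
$m{\left(J{\left(-3 \right)} \right)} + 51 v{\left(-8,0 \right)} = \frac{3}{13 \left(6 - 3\right)} + 51 \cdot 0 = \frac{3}{13 \cdot 3} + 0 = \frac{3}{13} \cdot \frac{1}{3} + 0 = \frac{1}{13} + 0 = \frac{1}{13}$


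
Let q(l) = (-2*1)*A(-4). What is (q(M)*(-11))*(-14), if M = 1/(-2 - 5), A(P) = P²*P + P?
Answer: 20944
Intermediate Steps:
A(P) = P + P³ (A(P) = P³ + P = P + P³)
M = -⅐ (M = 1/(-7) = -⅐ ≈ -0.14286)
q(l) = 136 (q(l) = (-2*1)*(-4 + (-4)³) = -2*(-4 - 64) = -2*(-68) = 136)
(q(M)*(-11))*(-14) = (136*(-11))*(-14) = -1496*(-14) = 20944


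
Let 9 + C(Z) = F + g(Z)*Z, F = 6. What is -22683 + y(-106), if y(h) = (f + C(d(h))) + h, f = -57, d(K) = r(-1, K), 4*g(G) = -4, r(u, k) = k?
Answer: -22743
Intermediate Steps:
g(G) = -1 (g(G) = (1/4)*(-4) = -1)
d(K) = K
C(Z) = -3 - Z (C(Z) = -9 + (6 - Z) = -3 - Z)
y(h) = -60 (y(h) = (-57 + (-3 - h)) + h = (-60 - h) + h = -60)
-22683 + y(-106) = -22683 - 60 = -22743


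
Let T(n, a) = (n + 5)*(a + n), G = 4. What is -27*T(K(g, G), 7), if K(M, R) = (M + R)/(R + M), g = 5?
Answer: -1296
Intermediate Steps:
K(M, R) = 1 (K(M, R) = (M + R)/(M + R) = 1)
T(n, a) = (5 + n)*(a + n)
-27*T(K(g, G), 7) = -27*(1² + 5*7 + 5*1 + 7*1) = -27*(1 + 35 + 5 + 7) = -27*48 = -1296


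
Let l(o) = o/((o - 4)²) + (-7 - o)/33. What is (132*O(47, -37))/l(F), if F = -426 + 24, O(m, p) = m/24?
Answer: 703066749/32548477 ≈ 21.601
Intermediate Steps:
O(m, p) = m/24 (O(m, p) = m*(1/24) = m/24)
F = -402
l(o) = -7/33 - o/33 + o/(-4 + o)² (l(o) = o/((-4 + o)²) + (-7 - o)*(1/33) = o/(-4 + o)² + (-7/33 - o/33) = -7/33 - o/33 + o/(-4 + o)²)
(132*O(47, -37))/l(F) = (132*((1/24)*47))/(-7/33 - 1/33*(-402) - 402/(-4 - 402)²) = (132*(47/24))/(-7/33 + 134/11 - 402/(-406)²) = 517/(2*(-7/33 + 134/11 - 402*1/164836)) = 517/(2*(-7/33 + 134/11 - 201/82418)) = 517/(2*(32548477/2719794)) = (517/2)*(2719794/32548477) = 703066749/32548477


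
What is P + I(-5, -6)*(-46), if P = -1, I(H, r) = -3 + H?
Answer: 367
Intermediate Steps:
P + I(-5, -6)*(-46) = -1 + (-3 - 5)*(-46) = -1 - 8*(-46) = -1 + 368 = 367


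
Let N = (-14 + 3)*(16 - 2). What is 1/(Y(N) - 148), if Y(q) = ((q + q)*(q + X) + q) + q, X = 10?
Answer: 1/43896 ≈ 2.2781e-5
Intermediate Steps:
N = -154 (N = -11*14 = -154)
Y(q) = 2*q + 2*q*(10 + q) (Y(q) = ((q + q)*(q + 10) + q) + q = ((2*q)*(10 + q) + q) + q = (2*q*(10 + q) + q) + q = (q + 2*q*(10 + q)) + q = 2*q + 2*q*(10 + q))
1/(Y(N) - 148) = 1/(2*(-154)*(11 - 154) - 148) = 1/(2*(-154)*(-143) - 148) = 1/(44044 - 148) = 1/43896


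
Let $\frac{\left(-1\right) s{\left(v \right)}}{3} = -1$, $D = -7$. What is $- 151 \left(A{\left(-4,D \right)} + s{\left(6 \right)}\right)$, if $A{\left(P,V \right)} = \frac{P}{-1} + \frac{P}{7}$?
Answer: $- \frac{6795}{7} \approx -970.71$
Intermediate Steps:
$A{\left(P,V \right)} = - \frac{6 P}{7}$ ($A{\left(P,V \right)} = P \left(-1\right) + P \frac{1}{7} = - P + \frac{P}{7} = - \frac{6 P}{7}$)
$s{\left(v \right)} = 3$ ($s{\left(v \right)} = \left(-3\right) \left(-1\right) = 3$)
$- 151 \left(A{\left(-4,D \right)} + s{\left(6 \right)}\right) = - 151 \left(\left(- \frac{6}{7}\right) \left(-4\right) + 3\right) = - 151 \left(\frac{24}{7} + 3\right) = \left(-151\right) \frac{45}{7} = - \frac{6795}{7}$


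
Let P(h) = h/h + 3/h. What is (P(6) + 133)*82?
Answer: 11029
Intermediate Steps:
P(h) = 1 + 3/h
(P(6) + 133)*82 = ((3 + 6)/6 + 133)*82 = ((⅙)*9 + 133)*82 = (3/2 + 133)*82 = (269/2)*82 = 11029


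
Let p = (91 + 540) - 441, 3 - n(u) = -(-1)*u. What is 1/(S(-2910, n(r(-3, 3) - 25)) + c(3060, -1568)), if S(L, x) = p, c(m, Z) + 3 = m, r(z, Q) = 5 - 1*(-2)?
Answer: 1/3247 ≈ 0.00030798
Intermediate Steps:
r(z, Q) = 7 (r(z, Q) = 5 + 2 = 7)
c(m, Z) = -3 + m
n(u) = 3 - u (n(u) = 3 - (-1)*(-u) = 3 - u)
p = 190 (p = 631 - 441 = 190)
S(L, x) = 190
1/(S(-2910, n(r(-3, 3) - 25)) + c(3060, -1568)) = 1/(190 + (-3 + 3060)) = 1/(190 + 3057) = 1/3247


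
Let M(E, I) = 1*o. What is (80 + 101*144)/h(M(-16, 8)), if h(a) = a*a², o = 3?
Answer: 14624/27 ≈ 541.63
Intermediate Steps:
M(E, I) = 3 (M(E, I) = 1*3 = 3)
h(a) = a³
(80 + 101*144)/h(M(-16, 8)) = (80 + 101*144)/(3³) = (80 + 14544)/27 = 14624*(1/27) = 14624/27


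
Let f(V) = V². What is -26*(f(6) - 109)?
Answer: 1898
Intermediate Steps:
-26*(f(6) - 109) = -26*(6² - 109) = -26*(36 - 109) = -26*(-73) = 1898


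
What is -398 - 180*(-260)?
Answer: 46402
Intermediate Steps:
-398 - 180*(-260) = -398 + 46800 = 46402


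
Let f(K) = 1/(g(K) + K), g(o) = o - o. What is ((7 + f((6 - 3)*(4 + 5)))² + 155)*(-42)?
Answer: -2087330/243 ≈ -8589.8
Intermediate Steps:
g(o) = 0
f(K) = 1/K (f(K) = 1/(0 + K) = 1/K)
((7 + f((6 - 3)*(4 + 5)))² + 155)*(-42) = ((7 + 1/((6 - 3)*(4 + 5)))² + 155)*(-42) = ((7 + 1/(3*9))² + 155)*(-42) = ((7 + 1/27)² + 155)*(-42) = ((190/27)² + 155)*(-42) = (36100/729 + 155)*(-42) = (149095/729)*(-42) = -2087330/243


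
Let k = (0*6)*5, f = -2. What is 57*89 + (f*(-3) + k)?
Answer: 5079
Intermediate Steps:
k = 0 (k = 0*5 = 0)
57*89 + (f*(-3) + k) = 57*89 + (-2*(-3) + 0) = 5073 + (6 + 0) = 5073 + 6 = 5079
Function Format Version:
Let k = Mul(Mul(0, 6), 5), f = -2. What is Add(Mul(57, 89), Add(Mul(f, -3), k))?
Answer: 5079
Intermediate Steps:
k = 0 (k = Mul(0, 5) = 0)
Add(Mul(57, 89), Add(Mul(f, -3), k)) = Add(Mul(57, 89), Add(Mul(-2, -3), 0)) = Add(5073, Add(6, 0)) = Add(5073, 6) = 5079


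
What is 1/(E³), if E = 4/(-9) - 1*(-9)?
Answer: 729/456533 ≈ 0.0015968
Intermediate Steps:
E = 77/9 (E = 4*(-⅑) + 9 = -4/9 + 9 = 77/9 ≈ 8.5556)
1/(E³) = 1/((77/9)³) = 1/(456533/729) = 729/456533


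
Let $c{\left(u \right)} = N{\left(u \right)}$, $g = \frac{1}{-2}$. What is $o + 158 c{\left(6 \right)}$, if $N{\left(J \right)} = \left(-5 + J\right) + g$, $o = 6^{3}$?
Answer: $295$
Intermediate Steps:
$g = - \frac{1}{2} \approx -0.5$
$o = 216$
$N{\left(J \right)} = - \frac{11}{2} + J$ ($N{\left(J \right)} = \left(-5 + J\right) - \frac{1}{2} = - \frac{11}{2} + J$)
$c{\left(u \right)} = - \frac{11}{2} + u$
$o + 158 c{\left(6 \right)} = 216 + 158 \left(- \frac{11}{2} + 6\right) = 216 + 158 \cdot \frac{1}{2} = 216 + 79 = 295$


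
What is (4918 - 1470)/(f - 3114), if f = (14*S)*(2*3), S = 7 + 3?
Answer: -1724/1137 ≈ -1.5163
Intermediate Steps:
S = 10
f = 840 (f = (14*10)*(2*3) = 140*6 = 840)
(4918 - 1470)/(f - 3114) = (4918 - 1470)/(840 - 3114) = 3448/(-2274) = 3448*(-1/2274) = -1724/1137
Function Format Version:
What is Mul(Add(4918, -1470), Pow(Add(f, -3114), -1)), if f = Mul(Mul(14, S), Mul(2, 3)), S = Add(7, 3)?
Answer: Rational(-1724, 1137) ≈ -1.5163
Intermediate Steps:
S = 10
f = 840 (f = Mul(Mul(14, 10), Mul(2, 3)) = Mul(140, 6) = 840)
Mul(Add(4918, -1470), Pow(Add(f, -3114), -1)) = Mul(Add(4918, -1470), Pow(Add(840, -3114), -1)) = Mul(3448, Pow(-2274, -1)) = Mul(3448, Rational(-1, 2274)) = Rational(-1724, 1137)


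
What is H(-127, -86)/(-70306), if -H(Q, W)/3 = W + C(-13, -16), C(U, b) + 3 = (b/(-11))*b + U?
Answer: -2067/386683 ≈ -0.0053455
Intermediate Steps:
C(U, b) = -3 + U - b²/11 (C(U, b) = -3 + ((b/(-11))*b + U) = -3 + ((b*(-1/11))*b + U) = -3 + ((-b/11)*b + U) = -3 + (-b²/11 + U) = -3 + (U - b²/11) = -3 + U - b²/11)
H(Q, W) = 1296/11 - 3*W (H(Q, W) = -3*(W + (-3 - 13 - 1/11*(-16)²)) = -3*(W + (-3 - 13 - 1/11*256)) = -3*(W + (-3 - 13 - 256/11)) = -3*(W - 432/11) = -3*(-432/11 + W) = 1296/11 - 3*W)
H(-127, -86)/(-70306) = (1296/11 - 3*(-86))/(-70306) = (1296/11 + 258)*(-1/70306) = (4134/11)*(-1/70306) = -2067/386683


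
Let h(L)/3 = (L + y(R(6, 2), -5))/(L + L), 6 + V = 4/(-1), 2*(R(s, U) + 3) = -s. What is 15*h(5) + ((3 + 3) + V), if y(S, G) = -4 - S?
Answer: 55/2 ≈ 27.500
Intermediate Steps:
R(s, U) = -3 - s/2 (R(s, U) = -3 + (-s)/2 = -3 - s/2)
V = -10 (V = -6 + 4/(-1) = -6 + 4*(-1) = -6 - 4 = -10)
h(L) = 3*(2 + L)/(2*L) (h(L) = 3*((L + (-4 - (-3 - ½*6)))/(L + L)) = 3*((L + (-4 - (-3 - 3)))/((2*L))) = 3*((L + (-4 - 1*(-6)))*(1/(2*L))) = 3*((L + (-4 + 6))*(1/(2*L))) = 3*((L + 2)*(1/(2*L))) = 3*((2 + L)*(1/(2*L))) = 3*((2 + L)/(2*L)) = 3*(2 + L)/(2*L))
15*h(5) + ((3 + 3) + V) = 15*(3/2 + 3/5) + ((3 + 3) - 10) = 15*(3/2 + 3*(⅕)) + (6 - 10) = 15*(3/2 + ⅗) - 4 = 15*(21/10) - 4 = 63/2 - 4 = 55/2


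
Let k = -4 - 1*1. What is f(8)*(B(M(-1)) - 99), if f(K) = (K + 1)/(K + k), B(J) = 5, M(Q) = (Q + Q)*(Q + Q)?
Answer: -282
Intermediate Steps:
k = -5 (k = -4 - 1 = -5)
M(Q) = 4*Q**2 (M(Q) = (2*Q)*(2*Q) = 4*Q**2)
f(K) = (1 + K)/(-5 + K) (f(K) = (K + 1)/(K - 5) = (1 + K)/(-5 + K))
f(8)*(B(M(-1)) - 99) = ((1 + 8)/(-5 + 8))*(5 - 99) = (9/3)*(-94) = ((1/3)*9)*(-94) = 3*(-94) = -282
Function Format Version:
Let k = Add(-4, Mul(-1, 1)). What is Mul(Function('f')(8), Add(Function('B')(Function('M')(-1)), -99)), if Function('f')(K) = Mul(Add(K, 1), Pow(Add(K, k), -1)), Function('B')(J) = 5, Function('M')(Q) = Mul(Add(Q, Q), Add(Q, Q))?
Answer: -282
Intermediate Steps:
k = -5 (k = Add(-4, -1) = -5)
Function('M')(Q) = Mul(4, Pow(Q, 2)) (Function('M')(Q) = Mul(Mul(2, Q), Mul(2, Q)) = Mul(4, Pow(Q, 2)))
Function('f')(K) = Mul(Pow(Add(-5, K), -1), Add(1, K)) (Function('f')(K) = Mul(Add(K, 1), Pow(Add(K, -5), -1)) = Mul(Add(1, K), Pow(Add(-5, K), -1)) = Mul(Pow(Add(-5, K), -1), Add(1, K)))
Mul(Function('f')(8), Add(Function('B')(Function('M')(-1)), -99)) = Mul(Mul(Pow(Add(-5, 8), -1), Add(1, 8)), Add(5, -99)) = Mul(Mul(Pow(3, -1), 9), -94) = Mul(Mul(Rational(1, 3), 9), -94) = Mul(3, -94) = -282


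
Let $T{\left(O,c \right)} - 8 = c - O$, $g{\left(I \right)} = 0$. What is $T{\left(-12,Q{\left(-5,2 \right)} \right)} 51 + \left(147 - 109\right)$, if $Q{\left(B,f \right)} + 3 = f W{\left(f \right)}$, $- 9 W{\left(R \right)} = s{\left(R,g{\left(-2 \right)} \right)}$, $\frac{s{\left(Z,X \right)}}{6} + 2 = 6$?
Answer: $633$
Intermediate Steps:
$s{\left(Z,X \right)} = 24$ ($s{\left(Z,X \right)} = -12 + 6 \cdot 6 = -12 + 36 = 24$)
$W{\left(R \right)} = - \frac{8}{3}$ ($W{\left(R \right)} = \left(- \frac{1}{9}\right) 24 = - \frac{8}{3}$)
$Q{\left(B,f \right)} = -3 - \frac{8 f}{3}$ ($Q{\left(B,f \right)} = -3 + f \left(- \frac{8}{3}\right) = -3 - \frac{8 f}{3}$)
$T{\left(O,c \right)} = 8 + c - O$ ($T{\left(O,c \right)} = 8 - \left(O - c\right) = 8 + c - O$)
$T{\left(-12,Q{\left(-5,2 \right)} \right)} 51 + \left(147 - 109\right) = \left(8 - \frac{25}{3} - -12\right) 51 + \left(147 - 109\right) = \left(8 - \frac{25}{3} + 12\right) 51 + 38 = \frac{35}{3} \cdot 51 + 38 = 595 + 38 = 633$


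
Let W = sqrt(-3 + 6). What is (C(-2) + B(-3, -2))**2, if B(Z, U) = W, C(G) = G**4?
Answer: (16 + sqrt(3))**2 ≈ 314.43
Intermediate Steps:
W = sqrt(3) ≈ 1.7320
B(Z, U) = sqrt(3)
(C(-2) + B(-3, -2))**2 = ((-2)**4 + sqrt(3))**2 = (16 + sqrt(3))**2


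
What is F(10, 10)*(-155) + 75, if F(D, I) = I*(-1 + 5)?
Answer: -6125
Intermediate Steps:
F(D, I) = 4*I (F(D, I) = I*4 = 4*I)
F(10, 10)*(-155) + 75 = (4*10)*(-155) + 75 = 40*(-155) + 75 = -6200 + 75 = -6125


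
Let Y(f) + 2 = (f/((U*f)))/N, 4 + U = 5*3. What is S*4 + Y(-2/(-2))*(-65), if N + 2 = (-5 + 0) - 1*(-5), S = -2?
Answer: 2749/22 ≈ 124.95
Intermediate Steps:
U = 11 (U = -4 + 5*3 = -4 + 15 = 11)
N = -2 (N = -2 + ((-5 + 0) - 1*(-5)) = -2 + (-5 + 5) = -2 + 0 = -2)
Y(f) = -45/22 (Y(f) = -2 + (f/((11*f)))/(-2) = -2 + (f*(1/(11*f)))*(-1/2) = -2 + (1/11)*(-1/2) = -2 - 1/22 = -45/22)
S*4 + Y(-2/(-2))*(-65) = -2*4 - 45/22*(-65) = -8 + 2925/22 = 2749/22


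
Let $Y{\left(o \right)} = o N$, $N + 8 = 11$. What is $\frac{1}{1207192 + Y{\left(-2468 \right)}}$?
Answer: $\frac{1}{1199788} \approx 8.3348 \cdot 10^{-7}$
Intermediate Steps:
$N = 3$ ($N = -8 + 11 = 3$)
$Y{\left(o \right)} = 3 o$ ($Y{\left(o \right)} = o 3 = 3 o$)
$\frac{1}{1207192 + Y{\left(-2468 \right)}} = \frac{1}{1207192 + 3 \left(-2468\right)} = \frac{1}{1207192 - 7404} = \frac{1}{1199788}$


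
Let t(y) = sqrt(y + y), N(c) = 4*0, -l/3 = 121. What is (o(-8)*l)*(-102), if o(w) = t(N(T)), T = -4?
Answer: 0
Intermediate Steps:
l = -363 (l = -3*121 = -363)
N(c) = 0
t(y) = sqrt(2)*sqrt(y) (t(y) = sqrt(2*y) = sqrt(2)*sqrt(y))
o(w) = 0 (o(w) = sqrt(2)*sqrt(0) = sqrt(2)*0 = 0)
(o(-8)*l)*(-102) = (0*(-363))*(-102) = 0*(-102) = 0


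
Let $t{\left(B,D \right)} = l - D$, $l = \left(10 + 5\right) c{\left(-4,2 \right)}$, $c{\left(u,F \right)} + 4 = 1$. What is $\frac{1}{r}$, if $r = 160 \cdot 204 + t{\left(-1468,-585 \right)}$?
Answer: $\frac{1}{33180} \approx 3.0139 \cdot 10^{-5}$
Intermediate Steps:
$c{\left(u,F \right)} = -3$ ($c{\left(u,F \right)} = -4 + 1 = -3$)
$l = -45$ ($l = \left(10 + 5\right) \left(-3\right) = 15 \left(-3\right) = -45$)
$t{\left(B,D \right)} = -45 - D$
$r = 33180$ ($r = 160 \cdot 204 - -540 = 32640 + \left(-45 + 585\right) = 32640 + 540 = 33180$)
$\frac{1}{r} = \frac{1}{33180}$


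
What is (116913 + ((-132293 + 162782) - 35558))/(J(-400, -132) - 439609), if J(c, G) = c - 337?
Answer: -55922/220173 ≈ -0.25399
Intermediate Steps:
J(c, G) = -337 + c
(116913 + ((-132293 + 162782) - 35558))/(J(-400, -132) - 439609) = (116913 + ((-132293 + 162782) - 35558))/((-337 - 400) - 439609) = (116913 + (30489 - 35558))/(-737 - 439609) = (116913 - 5069)/(-440346) = 111844*(-1/440346) = -55922/220173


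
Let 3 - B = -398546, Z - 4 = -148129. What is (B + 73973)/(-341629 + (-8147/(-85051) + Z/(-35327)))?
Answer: -1419738031009394/1026444472178389 ≈ -1.3832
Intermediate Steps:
Z = -148125 (Z = 4 - 148129 = -148125)
B = 398549 (B = 3 - 1*(-398546) = 3 + 398546 = 398549)
(B + 73973)/(-341629 + (-8147/(-85051) + Z/(-35327))) = (398549 + 73973)/(-341629 + (-8147/(-85051) - 148125/(-35327))) = 472522/(-341629 + (-8147*(-1/85051) - 148125*(-1/35327))) = 472522/(-341629 + (8147/85051 + 148125/35327)) = 472522/(-341629 + 12885988444/3004596677) = 472522/(-1026444472178389/3004596677) = 472522*(-3004596677/1026444472178389) = -1419738031009394/1026444472178389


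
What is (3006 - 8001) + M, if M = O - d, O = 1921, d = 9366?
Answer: -12440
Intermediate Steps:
M = -7445 (M = 1921 - 1*9366 = 1921 - 9366 = -7445)
(3006 - 8001) + M = (3006 - 8001) - 7445 = -4995 - 7445 = -12440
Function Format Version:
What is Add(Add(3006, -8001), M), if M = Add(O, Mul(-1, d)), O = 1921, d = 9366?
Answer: -12440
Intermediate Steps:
M = -7445 (M = Add(1921, Mul(-1, 9366)) = Add(1921, -9366) = -7445)
Add(Add(3006, -8001), M) = Add(Add(3006, -8001), -7445) = Add(-4995, -7445) = -12440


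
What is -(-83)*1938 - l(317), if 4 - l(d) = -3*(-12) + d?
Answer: 161203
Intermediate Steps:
l(d) = -32 - d (l(d) = 4 - (-3*(-12) + d) = 4 - (36 + d) = 4 + (-36 - d) = -32 - d)
-(-83)*1938 - l(317) = -(-83)*1938 - (-32 - 1*317) = -83*(-1938) - (-32 - 317) = 160854 - 1*(-349) = 160854 + 349 = 161203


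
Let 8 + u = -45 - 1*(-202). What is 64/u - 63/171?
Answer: 173/2831 ≈ 0.061109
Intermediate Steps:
u = 149 (u = -8 + (-45 - 1*(-202)) = -8 + (-45 + 202) = -8 + 157 = 149)
64/u - 63/171 = 64/149 - 63/171 = 64*(1/149) - 63*1/171 = 64/149 - 7/19 = 173/2831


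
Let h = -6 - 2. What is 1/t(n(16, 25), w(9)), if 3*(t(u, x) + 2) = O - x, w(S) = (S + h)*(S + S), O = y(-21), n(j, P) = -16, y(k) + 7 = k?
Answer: -3/52 ≈ -0.057692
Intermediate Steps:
y(k) = -7 + k
h = -8
O = -28 (O = -7 - 21 = -28)
w(S) = 2*S*(-8 + S) (w(S) = (S - 8)*(S + S) = (-8 + S)*(2*S) = 2*S*(-8 + S))
t(u, x) = -34/3 - x/3 (t(u, x) = -2 + (-28 - x)/3 = -2 + (-28/3 - x/3) = -34/3 - x/3)
1/t(n(16, 25), w(9)) = 1/(-34/3 - 2*9*(-8 + 9)/3) = 1/(-34/3 - 2*9/3) = 1/(-34/3 - ⅓*18) = 1/(-34/3 - 6) = 1/(-52/3) = -3/52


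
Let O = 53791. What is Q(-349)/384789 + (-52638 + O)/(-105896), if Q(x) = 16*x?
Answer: -1034984981/40747615944 ≈ -0.025400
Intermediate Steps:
Q(-349)/384789 + (-52638 + O)/(-105896) = (16*(-349))/384789 + (-52638 + 53791)/(-105896) = -5584*1/384789 + 1153*(-1/105896) = -5584/384789 - 1153/105896 = -1034984981/40747615944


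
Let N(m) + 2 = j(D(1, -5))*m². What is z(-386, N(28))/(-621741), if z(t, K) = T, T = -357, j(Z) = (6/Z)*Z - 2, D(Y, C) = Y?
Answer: 7/12191 ≈ 0.00057419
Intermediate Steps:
j(Z) = 4 (j(Z) = 6 - 2 = 4)
N(m) = -2 + 4*m²
z(t, K) = -357
z(-386, N(28))/(-621741) = -357/(-621741) = -357*(-1/621741) = 7/12191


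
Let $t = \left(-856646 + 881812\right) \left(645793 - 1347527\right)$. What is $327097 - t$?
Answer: $17660164941$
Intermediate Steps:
$t = -17659837844$ ($t = 25166 \left(-701734\right) = -17659837844$)
$327097 - t = 327097 - -17659837844 = 327097 + 17659837844 = 17660164941$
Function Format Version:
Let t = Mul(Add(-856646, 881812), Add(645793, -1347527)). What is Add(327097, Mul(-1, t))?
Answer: 17660164941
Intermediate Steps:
t = -17659837844 (t = Mul(25166, -701734) = -17659837844)
Add(327097, Mul(-1, t)) = Add(327097, Mul(-1, -17659837844)) = Add(327097, 17659837844) = 17660164941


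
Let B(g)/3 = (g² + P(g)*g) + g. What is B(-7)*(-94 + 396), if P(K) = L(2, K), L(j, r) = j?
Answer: 25368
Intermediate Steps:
P(K) = 2
B(g) = 3*g² + 9*g (B(g) = 3*((g² + 2*g) + g) = 3*(g² + 3*g) = 3*g² + 9*g)
B(-7)*(-94 + 396) = (3*(-7)*(3 - 7))*(-94 + 396) = (3*(-7)*(-4))*302 = 84*302 = 25368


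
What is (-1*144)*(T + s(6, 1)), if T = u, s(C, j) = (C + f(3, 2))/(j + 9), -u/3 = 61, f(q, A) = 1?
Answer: 131256/5 ≈ 26251.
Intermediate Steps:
u = -183 (u = -3*61 = -183)
s(C, j) = (1 + C)/(9 + j) (s(C, j) = (C + 1)/(j + 9) = (1 + C)/(9 + j))
T = -183
(-1*144)*(T + s(6, 1)) = (-1*144)*(-183 + (1 + 6)/(9 + 1)) = -144*(-183 + 7/10) = -144*(-1823/10) = 131256/5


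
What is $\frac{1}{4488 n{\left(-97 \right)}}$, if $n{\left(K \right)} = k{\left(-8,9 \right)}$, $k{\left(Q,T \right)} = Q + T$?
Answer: $\frac{1}{4488} \approx 0.00022282$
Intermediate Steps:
$n{\left(K \right)} = 1$ ($n{\left(K \right)} = -8 + 9 = 1$)
$\frac{1}{4488 n{\left(-97 \right)}} = \frac{1}{4488 \cdot 1} = \frac{1}{4488} \cdot 1 = \frac{1}{4488}$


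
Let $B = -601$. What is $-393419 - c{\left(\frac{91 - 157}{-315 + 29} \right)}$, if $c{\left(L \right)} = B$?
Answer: $-392818$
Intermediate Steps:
$c{\left(L \right)} = -601$
$-393419 - c{\left(\frac{91 - 157}{-315 + 29} \right)} = -393419 - -601 = -393419 + 601 = -392818$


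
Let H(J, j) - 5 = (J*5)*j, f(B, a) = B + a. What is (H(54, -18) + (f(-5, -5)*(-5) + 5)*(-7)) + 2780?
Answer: -2460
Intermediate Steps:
H(J, j) = 5 + 5*J*j (H(J, j) = 5 + (J*5)*j = 5 + (5*J)*j = 5 + 5*J*j)
(H(54, -18) + (f(-5, -5)*(-5) + 5)*(-7)) + 2780 = ((5 + 5*54*(-18)) + ((-5 - 5)*(-5) + 5)*(-7)) + 2780 = ((5 - 4860) + (-10*(-5) + 5)*(-7)) + 2780 = (-4855 + (50 + 5)*(-7)) + 2780 = (-4855 + 55*(-7)) + 2780 = (-4855 - 385) + 2780 = -5240 + 2780 = -2460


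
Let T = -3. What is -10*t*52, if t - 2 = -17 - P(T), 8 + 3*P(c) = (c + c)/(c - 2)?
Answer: 19864/3 ≈ 6621.3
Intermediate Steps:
P(c) = -8/3 + 2*c/(3*(-2 + c)) (P(c) = -8/3 + ((c + c)/(c - 2))/3 = -8/3 + ((2*c)/(-2 + c))/3 = -8/3 + (2*c/(-2 + c))/3 = -8/3 + 2*c/(3*(-2 + c)))
t = -191/15 (t = 2 + (-17 - 2*(8 - 3*(-3))/(3*(-2 - 3))) = 2 + (-17 - 2*(8 + 9)/(3*(-5))) = 2 + (-17 - 2*(-1)*17/(3*5)) = 2 + (-17 - 1*(-34/15)) = 2 + (-17 + 34/15) = 2 - 221/15 = -191/15 ≈ -12.733)
-10*t*52 = -10*(-191/15)*52 = (382/3)*52 = 19864/3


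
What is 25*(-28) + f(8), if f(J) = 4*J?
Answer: -668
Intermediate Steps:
25*(-28) + f(8) = 25*(-28) + 4*8 = -700 + 32 = -668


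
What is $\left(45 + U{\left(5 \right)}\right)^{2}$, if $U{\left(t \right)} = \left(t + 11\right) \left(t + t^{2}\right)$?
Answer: $275625$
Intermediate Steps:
$U{\left(t \right)} = \left(11 + t\right) \left(t + t^{2}\right)$
$\left(45 + U{\left(5 \right)}\right)^{2} = \left(45 + 5 \left(11 + 5^{2} + 12 \cdot 5\right)\right)^{2} = \left(45 + 5 \left(11 + 25 + 60\right)\right)^{2} = \left(45 + 5 \cdot 96\right)^{2} = \left(45 + 480\right)^{2} = 525^{2} = 275625$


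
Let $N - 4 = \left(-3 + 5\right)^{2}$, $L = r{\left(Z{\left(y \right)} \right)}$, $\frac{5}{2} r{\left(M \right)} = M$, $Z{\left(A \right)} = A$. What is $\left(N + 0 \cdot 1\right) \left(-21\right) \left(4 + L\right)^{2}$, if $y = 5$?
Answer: $-6048$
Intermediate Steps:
$r{\left(M \right)} = \frac{2 M}{5}$
$L = 2$ ($L = \frac{2}{5} \cdot 5 = 2$)
$N = 8$ ($N = 4 + \left(-3 + 5\right)^{2} = 4 + 2^{2} = 4 + 4 = 8$)
$\left(N + 0 \cdot 1\right) \left(-21\right) \left(4 + L\right)^{2} = \left(8 + 0 \cdot 1\right) \left(-21\right) \left(4 + 2\right)^{2} = \left(8 + 0\right) \left(-21\right) 6^{2} = 8 \left(-21\right) 36 = \left(-168\right) 36 = -6048$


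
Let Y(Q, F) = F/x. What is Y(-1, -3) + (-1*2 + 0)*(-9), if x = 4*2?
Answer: 141/8 ≈ 17.625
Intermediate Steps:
x = 8
Y(Q, F) = F/8
Y(-1, -3) + (-1*2 + 0)*(-9) = (1/8)*(-3) + (-1*2 + 0)*(-9) = -3/8 + (-2 + 0)*(-9) = -3/8 - 2*(-9) = -3/8 + 18 = 141/8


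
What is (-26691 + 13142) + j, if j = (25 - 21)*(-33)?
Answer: -13681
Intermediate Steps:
j = -132 (j = 4*(-33) = -132)
(-26691 + 13142) + j = (-26691 + 13142) - 132 = -13549 - 132 = -13681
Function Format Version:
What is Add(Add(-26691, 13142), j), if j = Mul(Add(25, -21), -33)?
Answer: -13681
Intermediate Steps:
j = -132 (j = Mul(4, -33) = -132)
Add(Add(-26691, 13142), j) = Add(Add(-26691, 13142), -132) = Add(-13549, -132) = -13681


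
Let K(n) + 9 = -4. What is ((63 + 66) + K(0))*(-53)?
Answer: -6148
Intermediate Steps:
K(n) = -13 (K(n) = -9 - 4 = -13)
((63 + 66) + K(0))*(-53) = ((63 + 66) - 13)*(-53) = (129 - 13)*(-53) = 116*(-53) = -6148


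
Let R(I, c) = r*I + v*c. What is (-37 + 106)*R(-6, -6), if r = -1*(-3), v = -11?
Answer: 3312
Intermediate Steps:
r = 3
R(I, c) = -11*c + 3*I (R(I, c) = 3*I - 11*c = -11*c + 3*I)
(-37 + 106)*R(-6, -6) = (-37 + 106)*(-11*(-6) + 3*(-6)) = 69*(66 - 18) = 69*48 = 3312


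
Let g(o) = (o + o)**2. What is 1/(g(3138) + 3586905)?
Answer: 1/42975081 ≈ 2.3269e-8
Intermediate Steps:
g(o) = 4*o**2 (g(o) = (2*o)**2 = 4*o**2)
1/(g(3138) + 3586905) = 1/(4*3138**2 + 3586905) = 1/(4*9847044 + 3586905) = 1/(39388176 + 3586905) = 1/42975081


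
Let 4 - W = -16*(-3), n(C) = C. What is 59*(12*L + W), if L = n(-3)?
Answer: -4720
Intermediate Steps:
L = -3
W = -44 (W = 4 - (-16)*(-3) = 4 - 1*48 = 4 - 48 = -44)
59*(12*L + W) = 59*(12*(-3) - 44) = 59*(-36 - 44) = 59*(-80) = -4720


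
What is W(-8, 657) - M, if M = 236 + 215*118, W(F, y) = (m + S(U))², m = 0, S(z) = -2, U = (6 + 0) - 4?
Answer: -25602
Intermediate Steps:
U = 2 (U = 6 - 4 = 2)
W(F, y) = 4 (W(F, y) = (0 - 2)² = (-2)² = 4)
M = 25606 (M = 236 + 25370 = 25606)
W(-8, 657) - M = 4 - 1*25606 = 4 - 25606 = -25602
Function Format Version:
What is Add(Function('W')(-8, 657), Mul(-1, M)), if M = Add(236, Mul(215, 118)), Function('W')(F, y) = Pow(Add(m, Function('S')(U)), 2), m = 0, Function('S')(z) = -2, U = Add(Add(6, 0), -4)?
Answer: -25602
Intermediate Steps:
U = 2 (U = Add(6, -4) = 2)
Function('W')(F, y) = 4 (Function('W')(F, y) = Pow(Add(0, -2), 2) = Pow(-2, 2) = 4)
M = 25606 (M = Add(236, 25370) = 25606)
Add(Function('W')(-8, 657), Mul(-1, M)) = Add(4, Mul(-1, 25606)) = Add(4, -25606) = -25602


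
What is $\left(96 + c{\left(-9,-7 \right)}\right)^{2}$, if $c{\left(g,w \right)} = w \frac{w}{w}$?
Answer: $7921$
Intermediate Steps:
$c{\left(g,w \right)} = w$ ($c{\left(g,w \right)} = w 1 = w$)
$\left(96 + c{\left(-9,-7 \right)}\right)^{2} = \left(96 - 7\right)^{2} = 89^{2} = 7921$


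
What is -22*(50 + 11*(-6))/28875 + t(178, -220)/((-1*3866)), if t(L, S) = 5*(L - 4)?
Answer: -1080019/5074125 ≈ -0.21285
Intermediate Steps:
t(L, S) = -20 + 5*L (t(L, S) = 5*(-4 + L) = -20 + 5*L)
-22*(50 + 11*(-6))/28875 + t(178, -220)/((-1*3866)) = -22*(50 + 11*(-6))/28875 + (-20 + 5*178)/((-1*3866)) = -22*(50 - 66)*(1/28875) + (-20 + 890)/(-3866) = -22*(-16)*(1/28875) + 870*(-1/3866) = 352*(1/28875) - 435/1933 = 32/2625 - 435/1933 = -1080019/5074125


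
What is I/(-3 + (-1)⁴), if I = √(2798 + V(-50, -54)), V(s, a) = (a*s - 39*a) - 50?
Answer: -√7554/2 ≈ -43.457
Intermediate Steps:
V(s, a) = -50 - 39*a + a*s (V(s, a) = (-39*a + a*s) - 50 = -50 - 39*a + a*s)
I = √7554 (I = √(2798 + (-50 - 39*(-54) - 54*(-50))) = √(2798 + (-50 + 2106 + 2700)) = √(2798 + 4756) = √7554 ≈ 86.914)
I/(-3 + (-1)⁴) = √7554/(-3 + (-1)⁴) = √7554/(-3 + 1) = √7554/(-2) = √7554*(-½) = -√7554/2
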